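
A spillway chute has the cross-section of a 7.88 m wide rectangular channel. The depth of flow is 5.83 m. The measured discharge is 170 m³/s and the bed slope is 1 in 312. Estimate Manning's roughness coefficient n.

Flow area A = b·y = 7.88 × 5.83 = 45.94 m². Wetted perimeter P = b + 2y = 7.88 + 2×5.83 = 19.54 m.
Hydraulic radius R = A/P = 45.94/19.54 = 2.351 m.
Rearranging Manning's equation: n = (1/Q) A R^(2/3) S^(1/2) = (1/170) × 45.94 × 2.351^(2/3) × √0.003205 = 0.0271.

n = 0.0271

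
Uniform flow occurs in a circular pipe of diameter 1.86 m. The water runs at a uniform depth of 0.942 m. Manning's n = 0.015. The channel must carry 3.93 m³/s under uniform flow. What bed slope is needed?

For a circular section of diameter D = 1.86 m at depth y = 0.942 m, the central angle is θ = 2 arccos(1 − 2y/D) = 3.167 rad. Then A = (D²/8)(θ − sin θ) = 1.381 m² and P = Dθ/2 = 2.946 m.
Hydraulic radius R = A/P = 1.381/2.946 = 0.4688 m.
From Manning's equation, S = [nQ / (1 A R^(2/3))]² = [0.015 × 3.93 / (1 × 1.381 × 0.4688^(2/3))]² = 0.005.

S = 0.005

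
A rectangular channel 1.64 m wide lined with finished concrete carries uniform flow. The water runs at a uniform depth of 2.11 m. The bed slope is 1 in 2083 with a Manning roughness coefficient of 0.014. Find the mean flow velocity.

Flow area A = b·y = 1.64 × 2.11 = 3.46 m². Wetted perimeter P = b + 2y = 1.64 + 2×2.11 = 5.86 m.
Hydraulic radius R = A/P = 3.46/5.86 = 0.5905 m.
From Manning's equation, V = (1/n) R^(2/3) S^(1/2) = (1/0.014) × 0.5905^(2/3) × 0.0004801^(1/2) = 1.1 m/s.

V = 1.1 m/s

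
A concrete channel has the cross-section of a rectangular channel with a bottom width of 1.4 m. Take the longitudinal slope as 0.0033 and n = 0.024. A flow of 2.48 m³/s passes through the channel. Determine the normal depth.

Manning's equation rearranged: A R^(2/3) = nQ / (1·√S) = 0.024 × 2.48 / (√0.0033) = 1.036.
Trying y = 1.07 m: A R^(2/3) = 0.8443 — short.
Trying y = 1.47 m: A R^(2/3) = 1.251 — over.
Trying y = 1.26 m: A R^(2/3) = 1.036 — ≈ 1.036.

y_n = 1.26 m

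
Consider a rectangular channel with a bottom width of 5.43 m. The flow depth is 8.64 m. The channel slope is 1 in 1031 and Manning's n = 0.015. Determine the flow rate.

Flow area A = b·y = 5.43 × 8.64 = 46.92 m². Wetted perimeter P = b + 2y = 5.43 + 2×8.64 = 22.71 m.
Hydraulic radius R = A/P = 46.92/22.71 = 2.066 m.
Manning's equation: Q = (1/n) A R^(2/3) S^(1/2) = (1/0.015) × 46.92 × 2.066^(2/3) × 0.0009699^(1/2) = 158 m³/s.

Q = 158 m³/s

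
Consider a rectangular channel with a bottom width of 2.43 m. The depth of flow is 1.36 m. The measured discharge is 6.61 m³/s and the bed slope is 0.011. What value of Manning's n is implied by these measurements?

n = 0.039

Flow area A = b·y = 2.43 × 1.36 = 3.305 m². Wetted perimeter P = b + 2y = 2.43 + 2×1.36 = 5.15 m.
Hydraulic radius R = A/P = 3.305/5.15 = 0.6417 m.
Rearranging Manning's equation: n = (1/Q) A R^(2/3) S^(1/2) = (1/6.61) × 3.305 × 0.6417^(2/3) × √0.011 = 0.039.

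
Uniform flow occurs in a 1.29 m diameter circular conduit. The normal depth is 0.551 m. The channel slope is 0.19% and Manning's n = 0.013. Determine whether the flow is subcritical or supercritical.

subcritical

For a circular section of diameter D = 1.29 m at depth y = 0.551 m, the central angle is θ = 2 arccos(1 − 2y/D) = 2.849 rad. Then A = (D²/8)(θ − sin θ) = 0.5327 m² and P = Dθ/2 = 1.838 m.
Hydraulic radius R = A/P = 0.5327/1.838 = 0.2899 m.
V = (1/n) R^(2/3) √S = (1/0.013) × 0.2899^(2/3) × √0.0019 = 1.469 m/s. Hydraulic depth D_h = A/T = 0.5327/1.276 = 0.4174 m.
Froude number Fr = V/√(g·D_h) = 1.469/√(9.81×0.4174) = 0.726, which is less than 1, so the flow is subcritical.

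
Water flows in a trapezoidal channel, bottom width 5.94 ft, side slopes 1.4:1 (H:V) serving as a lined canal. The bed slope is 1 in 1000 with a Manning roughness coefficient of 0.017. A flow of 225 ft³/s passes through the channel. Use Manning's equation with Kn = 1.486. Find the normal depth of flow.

y_n = 4 ft

Manning's equation rearranged: A R^(2/3) = nQ / (1.486·√S) = 0.017 × 225 / (1.486 × √0.001) = 81.4.
At y = 3.48 ft: A R^(2/3) = 61.71 — low.
At y = 4 ft: A R^(2/3) = 81.42 — close enough.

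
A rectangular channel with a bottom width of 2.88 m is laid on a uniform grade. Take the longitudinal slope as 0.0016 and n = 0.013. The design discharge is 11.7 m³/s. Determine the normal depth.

Manning's equation rearranged: A R^(2/3) = nQ / (1·√S) = 0.013 × 11.7 / (√0.0016) = 3.802.
At y = 1.32 m: A R^(2/3) = 2.965 — short.
At y = 2 m: A R^(2/3) = 5.117 — over.
At y = 1.59 m: A R^(2/3) = 3.799 — ≈ 3.802.

y_n = 1.59 m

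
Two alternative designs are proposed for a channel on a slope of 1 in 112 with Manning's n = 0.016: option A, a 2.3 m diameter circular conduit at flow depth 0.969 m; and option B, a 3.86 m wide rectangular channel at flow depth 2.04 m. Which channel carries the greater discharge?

channel B

Channel A: For a circular section of diameter D = 2.3 m at depth y = 0.969 m, the central angle is θ = 2 arccos(1 − 2y/D) = 2.825 rad. Then A = (D²/8)(θ − sin θ) = 1.663 m² and P = Dθ/2 = 3.249 m. Hydraulic radius R = A/P = 1.663/3.249 = 0.5117 m. Q_A = (1/0.016)·1.663·0.5117^(2/3)·√0.008929 = 6.283 m³/s.
Channel B: Flow area A = b·y = 3.86 × 2.04 = 7.874 m². Wetted perimeter P = b + 2y = 3.86 + 2×2.04 = 7.94 m. Hydraulic radius R = A/P = 7.874/7.94 = 0.9917 m. Q_B = (1/0.016)·7.874·0.9917^(2/3)·√0.008929 = 46.25 m³/s.
Q_A = 6.283 m³/s vs Q_B = 46.25 m³/s, so channel B carries more.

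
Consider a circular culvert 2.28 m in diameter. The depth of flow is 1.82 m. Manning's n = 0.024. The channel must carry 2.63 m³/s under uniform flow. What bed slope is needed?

S = 0.000532

For a circular section of diameter D = 2.28 m at depth y = 1.82 m, the central angle is θ = 2 arccos(1 − 2y/D) = 4.42 rad. Then A = (D²/8)(θ − sin θ) = 3.494 m² and P = Dθ/2 = 5.039 m.
Hydraulic radius R = A/P = 3.494/5.039 = 0.6935 m.
From Manning's equation, S = [nQ / (1 A R^(2/3))]² = [0.024 × 2.63 / (1 × 3.494 × 0.6935^(2/3))]² = 0.000532.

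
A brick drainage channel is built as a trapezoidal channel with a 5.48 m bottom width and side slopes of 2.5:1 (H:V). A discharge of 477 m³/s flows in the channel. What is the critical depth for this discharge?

At critical depth, Q² T / (g A³) = 1, i.e. A³/T = Q²/g = 477²/9.81 = 23190.
Try y = 4.39 m: A³/T = 13740 — short.
Try y = 4.97 m: A³/T = 23230 — matches.

y_c = 4.97 m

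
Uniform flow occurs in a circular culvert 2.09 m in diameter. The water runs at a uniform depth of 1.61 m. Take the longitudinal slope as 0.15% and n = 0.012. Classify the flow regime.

subcritical

For a circular section of diameter D = 2.09 m at depth y = 1.61 m, the central angle is θ = 2 arccos(1 − 2y/D) = 4.284 rad. Then A = (D²/8)(θ − sin θ) = 2.836 m² and P = Dθ/2 = 4.477 m.
Hydraulic radius R = A/P = 2.836/4.477 = 0.6334 m.
V = (1/n) R^(2/3) √S = (1/0.012) × 0.6334^(2/3) × √0.0015 = 2.381 m/s. Hydraulic depth D_h = A/T = 2.836/1.758 = 1.613 m.
Froude number Fr = V/√(g·D_h) = 2.381/√(9.81×1.613) = 0.598, which is less than 1, so the flow is subcritical.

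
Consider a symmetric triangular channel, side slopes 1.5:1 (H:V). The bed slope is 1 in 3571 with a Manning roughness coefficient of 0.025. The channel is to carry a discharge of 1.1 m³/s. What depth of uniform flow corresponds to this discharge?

y_n = 1.29 m

Manning's equation rearranged: A R^(2/3) = nQ / (1·√S) = 0.025 × 1.1 / (√0.00028) = 1.643.
Try y = 0.966 m: A R^(2/3) = 0.7623 — low.
Try y = 1.49 m: A R^(2/3) = 2.421 — high.
Try y = 1.29 m: A R^(2/3) = 1.648 — matches.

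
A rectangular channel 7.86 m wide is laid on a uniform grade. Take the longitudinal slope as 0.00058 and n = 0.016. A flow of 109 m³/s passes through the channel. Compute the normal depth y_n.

y_n = 5.34 m

Manning's equation rearranged: A R^(2/3) = nQ / (1·√S) = 0.016 × 109 / (√0.00058) = 72.42.
Try y = 6.4 m: A R^(2/3) = 91.04 — high.
Try y = 4.67 m: A R^(2/3) = 60.84 — low.
Try y = 5.34 m: A R^(2/3) = 72.37 — matches.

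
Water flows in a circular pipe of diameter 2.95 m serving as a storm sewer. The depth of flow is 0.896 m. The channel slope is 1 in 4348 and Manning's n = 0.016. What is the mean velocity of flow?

For a circular section of diameter D = 2.95 m at depth y = 0.896 m, the central angle is θ = 2 arccos(1 − 2y/D) = 2.335 rad. Then A = (D²/8)(θ − sin θ) = 1.754 m² and P = Dθ/2 = 3.444 m.
Hydraulic radius R = A/P = 1.754/3.444 = 0.5094 m.
From Manning's equation, V = (1/n) R^(2/3) S^(1/2) = (1/0.016) × 0.5094^(2/3) × 0.00023^(1/2) = 0.605 m/s.

V = 0.605 m/s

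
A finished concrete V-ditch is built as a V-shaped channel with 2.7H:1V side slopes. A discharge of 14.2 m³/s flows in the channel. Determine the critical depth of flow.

y_c = 1.41 m

At critical depth, Q² T / (g A³) = 1, i.e. A³/T = Q²/g = 14.2²/9.81 = 20.55.
Try y = 1.78 m: A³/T = 65.13 — too large.
Try y = 1.25 m: A³/T = 11.12 — too small.
Try y = 1.41 m: A³/T = 20.31 — matches.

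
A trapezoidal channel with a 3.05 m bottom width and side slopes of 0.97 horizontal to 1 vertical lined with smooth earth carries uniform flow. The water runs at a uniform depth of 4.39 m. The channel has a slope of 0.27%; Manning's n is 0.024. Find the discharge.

With bottom width b = 3.05 m and side slope z = 0.97: A = (b + zy)y = (3.05 + 0.97×4.39)×4.39 = 32.08 m²; P = b + 2y√(1+z²) = 3.05 + 2×4.39×1.393 = 15.28 m.
Hydraulic radius R = A/P = 32.08/15.28 = 2.099 m.
Manning's equation: Q = (1/n) A R^(2/3) S^(1/2) = (1/0.024) × 32.08 × 2.099^(2/3) × 0.0027^(1/2) = 114 m³/s.

Q = 114 m³/s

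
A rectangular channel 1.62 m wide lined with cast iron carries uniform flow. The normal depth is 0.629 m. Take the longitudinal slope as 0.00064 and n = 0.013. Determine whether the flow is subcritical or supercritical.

subcritical

Flow area A = b·y = 1.62 × 0.629 = 1.019 m². Wetted perimeter P = b + 2y = 1.62 + 2×0.629 = 2.878 m.
Hydraulic radius R = A/P = 1.019/2.878 = 0.3541 m.
V = (1/n) R^(2/3) √S = (1/0.013) × 0.3541^(2/3) × √0.00064 = 0.9739 m/s. Hydraulic depth D_h = A/T = 1.019/1.62 = 0.629 m.
Froude number Fr = V/√(g·D_h) = 0.9739/√(9.81×0.629) = 0.392, which is less than 1, so the flow is subcritical.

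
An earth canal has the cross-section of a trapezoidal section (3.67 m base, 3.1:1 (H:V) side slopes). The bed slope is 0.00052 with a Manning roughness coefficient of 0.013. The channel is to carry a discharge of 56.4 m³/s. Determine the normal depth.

y_n = 2.37 m

Manning's equation rearranged: A R^(2/3) = nQ / (1·√S) = 0.013 × 56.4 / (√0.00052) = 32.15.
Try y = 2.1 m: A R^(2/3) = 24.57 — low.
Try y = 2.99 m: A R^(2/3) = 54.48 — high.
Try y = 2.37 m: A R^(2/3) = 32.15 — ≈ 32.15.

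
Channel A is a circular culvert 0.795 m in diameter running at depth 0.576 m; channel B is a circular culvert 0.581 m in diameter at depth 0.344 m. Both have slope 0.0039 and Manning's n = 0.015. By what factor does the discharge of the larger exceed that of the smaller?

Channel A: For a circular section of diameter D = 0.795 m at depth y = 0.576 m, the central angle is θ = 2 arccos(1 − 2y/D) = 4.073 rad. Then A = (D²/8)(θ − sin θ) = 0.3852 m² and P = Dθ/2 = 1.619 m. Hydraulic radius R = A/P = 0.3852/1.619 = 0.2379 m. Q_A = (1/0.015)·0.3852·0.2379^(2/3)·√0.0039 = 0.6157 m³/s.
Channel B: For a circular section of diameter D = 0.581 m at depth y = 0.344 m, the central angle is θ = 2 arccos(1 − 2y/D) = 3.512 rad. Then A = (D²/8)(θ − sin θ) = 0.1635 m² and P = Dθ/2 = 1.02 m. Hydraulic radius R = A/P = 0.1635/1.02 = 0.1602 m. Q_B = (1/0.015)·0.1635·0.1602^(2/3)·√0.0039 = 0.2008 m³/s.
The larger discharge is 0.6157 m³/s and the smaller is 0.2008 m³/s; the ratio is 3.07.

3.07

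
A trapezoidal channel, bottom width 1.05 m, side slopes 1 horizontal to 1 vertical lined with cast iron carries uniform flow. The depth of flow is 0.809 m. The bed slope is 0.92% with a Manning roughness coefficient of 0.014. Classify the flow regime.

With bottom width b = 1.05 m and side slope z = 1: A = (b + zy)y = (1.05 + 1×0.809)×0.809 = 1.504 m²; P = b + 2y√(1+z²) = 1.05 + 2×0.809×1.414 = 3.338 m.
Hydraulic radius R = A/P = 1.504/3.338 = 0.4505 m.
V = (1/n) R^(2/3) √S = (1/0.014) × 0.4505^(2/3) × √0.0092 = 4.026 m/s. Hydraulic depth D_h = A/T = 1.504/2.668 = 0.5637 m.
Froude number Fr = V/√(g·D_h) = 4.026/√(9.81×0.5637) = 1.71, which is greater than 1, so the flow is supercritical.

supercritical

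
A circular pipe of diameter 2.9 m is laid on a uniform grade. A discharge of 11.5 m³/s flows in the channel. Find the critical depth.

y_c = 1.48 m

At critical depth, Q² T / (g A³) = 1, i.e. A³/T = Q²/g = 11.5²/9.81 = 13.48.
Trying y = 1.3 m: A³/T = 8.182 — too small.
Trying y = 1.48 m: A³/T = 13.43 — matches.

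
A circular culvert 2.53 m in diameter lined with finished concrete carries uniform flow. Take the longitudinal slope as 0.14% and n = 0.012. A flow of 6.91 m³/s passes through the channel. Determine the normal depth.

Manning's equation rearranged: A R^(2/3) = nQ / (1·√S) = 0.012 × 6.91 / (√0.0014) = 2.216.
Try y = 0.975 m: A R^(2/3) = 1.166 — too small.
Try y = 1.62 m: A R^(2/3) = 2.742 — too large.
Try y = 1.41 m: A R^(2/3) = 2.216 — matches.

y_n = 1.41 m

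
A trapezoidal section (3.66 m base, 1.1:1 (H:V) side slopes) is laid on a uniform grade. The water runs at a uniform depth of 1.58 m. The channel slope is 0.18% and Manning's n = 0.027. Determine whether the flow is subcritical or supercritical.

subcritical

With bottom width b = 3.66 m and side slope z = 1.1: A = (b + zy)y = (3.66 + 1.1×1.58)×1.58 = 8.529 m²; P = b + 2y√(1+z²) = 3.66 + 2×1.58×1.487 = 8.358 m.
Hydraulic radius R = A/P = 8.529/8.358 = 1.02 m.
V = (1/n) R^(2/3) √S = (1/0.027) × 1.02^(2/3) × √0.0018 = 1.593 m/s. Hydraulic depth D_h = A/T = 8.529/7.136 = 1.195 m.
Froude number Fr = V/√(g·D_h) = 1.593/√(9.81×1.195) = 0.465, which is less than 1, so the flow is subcritical.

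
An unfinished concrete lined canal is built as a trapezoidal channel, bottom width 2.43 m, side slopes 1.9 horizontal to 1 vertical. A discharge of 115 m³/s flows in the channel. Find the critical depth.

At critical depth, Q² T / (g A³) = 1, i.e. A³/T = Q²/g = 115²/9.81 = 1348.
Try y = 2.4 m: A³/T = 408.8 — low.
Try y = 3.79 m: A³/T = 2889 — high.
Try y = 3.18 m: A³/T = 1347 — close enough.

y_c = 3.18 m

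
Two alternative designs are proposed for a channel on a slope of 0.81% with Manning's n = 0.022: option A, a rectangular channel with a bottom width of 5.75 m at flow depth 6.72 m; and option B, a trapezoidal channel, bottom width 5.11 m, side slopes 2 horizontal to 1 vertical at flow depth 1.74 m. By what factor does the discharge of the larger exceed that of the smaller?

Channel A: Flow area A = b·y = 5.75 × 6.72 = 38.64 m². Wetted perimeter P = b + 2y = 5.75 + 2×6.72 = 19.19 m. Hydraulic radius R = A/P = 38.64/19.19 = 2.014 m. Q_A = (1/0.022)·38.64·2.014^(2/3)·√0.0081 = 252.1 m³/s.
Channel B: With bottom width b = 5.11 m and side slope z = 2: A = (b + zy)y = (5.11 + 2×1.74)×1.74 = 14.95 m²; P = b + 2y√(1+z²) = 5.11 + 2×1.74×2.236 = 12.89 m. Hydraulic radius R = A/P = 14.95/12.89 = 1.159 m. Q_B = (1/0.022)·14.95·1.159^(2/3)·√0.0081 = 67.48 m³/s.
The larger discharge is 252.1 m³/s and the smaller is 67.48 m³/s; the ratio is 3.74.

3.74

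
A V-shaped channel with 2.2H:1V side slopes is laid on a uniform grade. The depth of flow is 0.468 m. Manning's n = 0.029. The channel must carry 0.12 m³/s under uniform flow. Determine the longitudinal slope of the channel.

S = 0.00041

For a triangular section with side slope z = 2.2: A = zy² = 2.2×0.468² = 0.4819 m²; P = 2y√(1+z²) = 2×0.468×2.417 = 2.262 m.
Hydraulic radius R = A/P = 0.4819/2.262 = 0.213 m.
From Manning's equation, S = [nQ / (1 A R^(2/3))]² = [0.029 × 0.12 / (1 × 0.4819 × 0.213^(2/3))]² = 0.00041.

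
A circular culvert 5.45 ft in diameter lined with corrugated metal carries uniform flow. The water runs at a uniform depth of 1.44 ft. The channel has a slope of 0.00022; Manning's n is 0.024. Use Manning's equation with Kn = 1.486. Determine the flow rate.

Q = 4.02 ft³/s

For a circular section of diameter D = 5.45 ft at depth y = 1.44 ft, the central angle is θ = 2 arccos(1 − 2y/D) = 2.159 rad. Then A = (D²/8)(θ − sin θ) = 4.93 ft² and P = Dθ/2 = 5.885 ft.
Hydraulic radius R = A/P = 4.93/5.885 = 0.8378 ft.
Manning's equation: Q = (1.486/n) A R^(2/3) S^(1/2) = (1.486/0.024) × 4.93 × 0.8378^(2/3) × 0.00022^(1/2) = 4.02 ft³/s.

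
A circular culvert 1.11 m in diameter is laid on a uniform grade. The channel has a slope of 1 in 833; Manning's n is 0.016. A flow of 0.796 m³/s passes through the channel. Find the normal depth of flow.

y_n = 0.818 m

Manning's equation rearranged: A R^(2/3) = nQ / (1·√S) = 0.016 × 0.796 / (√0.0012) = 0.3676.
Try y = 0.984 m: A R^(2/3) = 0.4357 — over.
Try y = 0.818 m: A R^(2/3) = 0.3677 — close enough.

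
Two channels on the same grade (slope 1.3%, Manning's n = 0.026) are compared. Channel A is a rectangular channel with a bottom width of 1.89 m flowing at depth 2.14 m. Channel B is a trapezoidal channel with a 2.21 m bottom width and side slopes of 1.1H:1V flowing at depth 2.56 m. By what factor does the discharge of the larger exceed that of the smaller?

Channel A: Flow area A = b·y = 1.89 × 2.14 = 4.045 m². Wetted perimeter P = b + 2y = 1.89 + 2×2.14 = 6.17 m. Hydraulic radius R = A/P = 4.045/6.17 = 0.6555 m. Q_A = (1/0.026)·4.045·0.6555^(2/3)·√0.013 = 13.38 m³/s.
Channel B: With bottom width b = 2.21 m and side slope z = 1.1: A = (b + zy)y = (2.21 + 1.1×2.56)×2.56 = 12.87 m²; P = b + 2y√(1+z²) = 2.21 + 2×2.56×1.487 = 9.821 m. Hydraulic radius R = A/P = 12.87/9.821 = 1.31 m. Q_B = (1/0.026)·12.87·1.31^(2/3)·√0.013 = 67.55 m³/s.
The larger discharge is 67.55 m³/s and the smaller is 13.38 m³/s; the ratio is 5.05.

5.05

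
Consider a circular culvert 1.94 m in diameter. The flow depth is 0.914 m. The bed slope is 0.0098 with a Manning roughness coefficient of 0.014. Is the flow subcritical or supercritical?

supercritical

For a circular section of diameter D = 1.94 m at depth y = 0.914 m, the central angle is θ = 2 arccos(1 − 2y/D) = 3.026 rad. Then A = (D²/8)(θ − sin θ) = 1.369 m² and P = Dθ/2 = 2.935 m.
Hydraulic radius R = A/P = 1.369/2.935 = 0.4665 m.
V = (1/n) R^(2/3) √S = (1/0.014) × 0.4665^(2/3) × √0.0098 = 4.253 m/s. Hydraulic depth D_h = A/T = 1.369/1.937 = 0.707 m.
Froude number Fr = V/√(g·D_h) = 4.253/√(9.81×0.707) = 1.62, which is greater than 1, so the flow is supercritical.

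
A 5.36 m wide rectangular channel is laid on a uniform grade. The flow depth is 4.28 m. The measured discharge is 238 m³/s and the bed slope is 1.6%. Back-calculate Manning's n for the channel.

Flow area A = b·y = 5.36 × 4.28 = 22.94 m². Wetted perimeter P = b + 2y = 5.36 + 2×4.28 = 13.92 m.
Hydraulic radius R = A/P = 22.94/13.92 = 1.648 m.
Rearranging Manning's equation: n = (1/Q) A R^(2/3) S^(1/2) = (1/238) × 22.94 × 1.648^(2/3) × √0.016 = 0.017.

n = 0.017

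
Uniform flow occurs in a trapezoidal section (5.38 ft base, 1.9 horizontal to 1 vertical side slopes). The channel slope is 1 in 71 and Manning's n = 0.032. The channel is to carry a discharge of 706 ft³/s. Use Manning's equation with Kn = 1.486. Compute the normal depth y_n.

y_n = 4.7 ft

Manning's equation rearranged: A R^(2/3) = nQ / (1.486·√S) = 0.032 × 706 / (1.486 × √0.01408) = 128.1.
Trying y = 3.44 ft: A R^(2/3) = 65.81 — low.
Trying y = 5.59 ft: A R^(2/3) = 187.9 — high.
Trying y = 4.7 ft: A R^(2/3) = 128.2 — matches.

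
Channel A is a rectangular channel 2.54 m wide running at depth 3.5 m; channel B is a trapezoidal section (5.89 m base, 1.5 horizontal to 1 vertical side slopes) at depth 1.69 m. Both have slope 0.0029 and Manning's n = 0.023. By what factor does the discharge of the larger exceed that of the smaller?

Channel A: Flow area A = b·y = 2.54 × 3.5 = 8.89 m². Wetted perimeter P = b + 2y = 2.54 + 2×3.5 = 9.54 m. Hydraulic radius R = A/P = 8.89/9.54 = 0.9319 m. Q_A = (1/0.023)·8.89·0.9319^(2/3)·√0.0029 = 19.86 m³/s.
Channel B: With bottom width b = 5.89 m and side slope z = 1.5: A = (b + zy)y = (5.89 + 1.5×1.69)×1.69 = 14.24 m²; P = b + 2y√(1+z²) = 5.89 + 2×1.69×1.803 = 11.98 m. Hydraulic radius R = A/P = 14.24/11.98 = 1.188 m. Q_B = (1/0.023)·14.24·1.188^(2/3)·√0.0029 = 37.4 m³/s.
The larger discharge is 37.4 m³/s and the smaller is 19.86 m³/s; the ratio is 1.88.

1.88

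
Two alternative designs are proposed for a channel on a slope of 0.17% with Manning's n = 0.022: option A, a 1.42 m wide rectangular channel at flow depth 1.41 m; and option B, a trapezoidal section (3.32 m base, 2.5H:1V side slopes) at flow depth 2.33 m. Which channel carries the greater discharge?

Channel A: Flow area A = b·y = 1.42 × 1.41 = 2.002 m². Wetted perimeter P = b + 2y = 1.42 + 2×1.41 = 4.24 m. Hydraulic radius R = A/P = 2.002/4.24 = 0.4722 m. Q_A = (1/0.022)·2.002·0.4722^(2/3)·√0.0017 = 2.275 m³/s.
Channel B: With bottom width b = 3.32 m and side slope z = 2.5: A = (b + zy)y = (3.32 + 2.5×2.33)×2.33 = 21.31 m²; P = b + 2y√(1+z²) = 3.32 + 2×2.33×2.693 = 15.87 m. Hydraulic radius R = A/P = 21.31/15.87 = 1.343 m. Q_B = (1/0.022)·21.31·1.343^(2/3)·√0.0017 = 48.61 m³/s.
Q_A = 2.275 m³/s vs Q_B = 48.61 m³/s, so channel B carries more.

channel B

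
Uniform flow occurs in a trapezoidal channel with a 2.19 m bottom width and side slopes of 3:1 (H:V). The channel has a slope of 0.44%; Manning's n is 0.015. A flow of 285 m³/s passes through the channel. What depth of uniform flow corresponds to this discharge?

Manning's equation rearranged: A R^(2/3) = nQ / (1·√S) = 0.015 × 285 / (√0.0044) = 64.45.
Trying y = 2.98 m: A R^(2/3) = 44.93 — low.
Trying y = 4.13 m: A R^(2/3) = 99.59 — high.
Trying y = 3.46 m: A R^(2/3) = 64.52 — close enough.

y_n = 3.46 m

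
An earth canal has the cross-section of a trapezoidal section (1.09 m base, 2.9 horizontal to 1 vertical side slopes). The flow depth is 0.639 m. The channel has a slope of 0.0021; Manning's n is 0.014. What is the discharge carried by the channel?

Q = 3.2 m³/s

With bottom width b = 1.09 m and side slope z = 2.9: A = (b + zy)y = (1.09 + 2.9×0.639)×0.639 = 1.881 m²; P = b + 2y√(1+z²) = 1.09 + 2×0.639×3.068 = 5.01 m.
Hydraulic radius R = A/P = 1.881/5.01 = 0.3754 m.
Manning's equation: Q = (1/n) A R^(2/3) S^(1/2) = (1/0.014) × 1.881 × 0.3754^(2/3) × 0.0021^(1/2) = 3.2 m³/s.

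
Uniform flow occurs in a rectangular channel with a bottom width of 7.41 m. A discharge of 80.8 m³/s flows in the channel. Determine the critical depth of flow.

y_c = 2.3 m

For a rectangular channel, critical depth y_c = (q²/g)^(1/3) where q = Q/b = 80.8/7.41 = 10.9 m²/s.
So y_c = (10.9²/9.81)^(1/3) = 2.3 m.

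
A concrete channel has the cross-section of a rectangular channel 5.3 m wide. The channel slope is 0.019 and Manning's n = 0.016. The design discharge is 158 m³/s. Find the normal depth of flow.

Manning's equation rearranged: A R^(2/3) = nQ / (1·√S) = 0.016 × 158 / (√0.019) = 18.34.
Trying y = 2.23 m: A R^(2/3) = 13.43 — short.
Trying y = 3.36 m: A R^(2/3) = 23.14 — over.
Trying y = 2.81 m: A R^(2/3) = 18.32 — matches.

y_n = 2.81 m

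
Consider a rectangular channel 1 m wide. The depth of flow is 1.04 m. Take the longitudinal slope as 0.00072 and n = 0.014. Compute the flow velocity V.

Flow area A = b·y = 1 × 1.04 = 1.04 m². Wetted perimeter P = b + 2y = 1 + 2×1.04 = 3.08 m.
Hydraulic radius R = A/P = 1.04/3.08 = 0.3377 m.
From Manning's equation, V = (1/n) R^(2/3) S^(1/2) = (1/0.014) × 0.3377^(2/3) × 0.00072^(1/2) = 0.929 m/s.

V = 0.929 m/s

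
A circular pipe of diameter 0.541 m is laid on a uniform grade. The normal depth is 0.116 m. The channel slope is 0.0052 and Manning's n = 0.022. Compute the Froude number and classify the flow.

For a circular section of diameter D = 0.541 m at depth y = 0.116 m, the central angle is θ = 2 arccos(1 − 2y/D) = 1.926 rad. Then A = (D²/8)(θ − sin θ) = 0.03615 m² and P = Dθ/2 = 0.5209 m.
Hydraulic radius R = A/P = 0.03615/0.5209 = 0.0694 m.
V = (1/n) R^(2/3) √S = (1/0.022) × 0.0694^(2/3) × √0.0052 = 0.5535 m/s. Hydraulic depth D_h = A/T = 0.03615/0.4441 = 0.0814 m.
Froude number Fr = V/√(g·D_h) = 0.5535/√(9.81×0.0814) = 0.619, which is less than 1, so the flow is subcritical.

subcritical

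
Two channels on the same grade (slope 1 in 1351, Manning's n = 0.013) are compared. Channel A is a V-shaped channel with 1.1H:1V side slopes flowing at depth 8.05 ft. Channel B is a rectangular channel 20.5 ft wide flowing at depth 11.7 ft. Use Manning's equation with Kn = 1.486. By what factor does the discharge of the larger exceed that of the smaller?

Channel A: For a triangular section with side slope z = 1.1: A = zy² = 1.1×8.05² = 71.28 ft²; P = 2y√(1+z²) = 2×8.05×1.487 = 23.93 ft. Hydraulic radius R = A/P = 71.28/23.93 = 2.978 ft. Q_A = (1.486/0.013)·71.28·2.978^(2/3)·√0.0007402 = 458.9 ft³/s.
Channel B: Flow area A = b·y = 20.5 × 11.7 = 239.8 ft². Wetted perimeter P = b + 2y = 20.5 + 2×11.7 = 43.9 ft. Hydraulic radius R = A/P = 239.8/43.9 = 5.464 ft. Q_B = (1.486/0.013)·239.8·5.464^(2/3)·√0.0007402 = 2314 ft³/s.
The larger discharge is 2314 ft³/s and the smaller is 458.9 ft³/s; the ratio is 5.04.

5.04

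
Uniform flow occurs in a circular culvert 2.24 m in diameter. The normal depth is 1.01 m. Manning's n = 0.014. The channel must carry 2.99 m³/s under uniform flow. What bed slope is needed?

S = 0.0014

For a circular section of diameter D = 2.24 m at depth y = 1.01 m, the central angle is θ = 2 arccos(1 − 2y/D) = 2.945 rad. Then A = (D²/8)(θ − sin θ) = 1.724 m² and P = Dθ/2 = 3.298 m.
Hydraulic radius R = A/P = 1.724/3.298 = 0.5228 m.
From Manning's equation, S = [nQ / (1 A R^(2/3))]² = [0.014 × 2.99 / (1 × 1.724 × 0.5228^(2/3))]² = 0.0014.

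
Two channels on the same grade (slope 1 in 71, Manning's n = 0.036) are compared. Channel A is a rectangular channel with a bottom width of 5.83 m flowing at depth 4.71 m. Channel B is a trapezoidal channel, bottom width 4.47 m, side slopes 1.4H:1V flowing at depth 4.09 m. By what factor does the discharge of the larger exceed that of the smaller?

Channel A: Flow area A = b·y = 5.83 × 4.71 = 27.46 m². Wetted perimeter P = b + 2y = 5.83 + 2×4.71 = 15.25 m. Hydraulic radius R = A/P = 27.46/15.25 = 1.801 m. Q_A = (1/0.036)·27.46·1.801^(2/3)·√0.01408 = 134 m³/s.
Channel B: With bottom width b = 4.47 m and side slope z = 1.4: A = (b + zy)y = (4.47 + 1.4×4.09)×4.09 = 41.7 m²; P = b + 2y√(1+z²) = 4.47 + 2×4.09×1.72 = 18.54 m. Hydraulic radius R = A/P = 41.7/18.54 = 2.249 m. Q_B = (1/0.036)·41.7·2.249^(2/3)·√0.01408 = 236 m³/s.
The larger discharge is 236 m³/s and the smaller is 134 m³/s; the ratio is 1.76.

1.76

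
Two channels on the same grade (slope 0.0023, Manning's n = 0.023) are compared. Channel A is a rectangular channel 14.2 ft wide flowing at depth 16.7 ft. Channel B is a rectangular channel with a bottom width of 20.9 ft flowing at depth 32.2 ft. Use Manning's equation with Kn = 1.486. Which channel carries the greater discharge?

channel B

Channel A: Flow area A = b·y = 14.2 × 16.7 = 237.1 ft². Wetted perimeter P = b + 2y = 14.2 + 2×16.7 = 47.6 ft. Hydraulic radius R = A/P = 237.1/47.6 = 4.982 ft. Q_A = (1.486/0.023)·237.1·4.982^(2/3)·√0.0023 = 2143 ft³/s.
Channel B: Flow area A = b·y = 20.9 × 32.2 = 673 ft². Wetted perimeter P = b + 2y = 20.9 + 2×32.2 = 85.3 ft. Hydraulic radius R = A/P = 673/85.3 = 7.89 ft. Q_B = (1.486/0.023)·673·7.89^(2/3)·√0.0023 = 8264 ft³/s.
Q_A = 2143 ft³/s vs Q_B = 8264 ft³/s, so channel B carries more.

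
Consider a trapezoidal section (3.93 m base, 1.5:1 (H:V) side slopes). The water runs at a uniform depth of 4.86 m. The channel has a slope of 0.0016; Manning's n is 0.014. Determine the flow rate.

Q = 290 m³/s

With bottom width b = 3.93 m and side slope z = 1.5: A = (b + zy)y = (3.93 + 1.5×4.86)×4.86 = 54.53 m²; P = b + 2y√(1+z²) = 3.93 + 2×4.86×1.803 = 21.45 m.
Hydraulic radius R = A/P = 54.53/21.45 = 2.542 m.
Manning's equation: Q = (1/n) A R^(2/3) S^(1/2) = (1/0.014) × 54.53 × 2.542^(2/3) × 0.0016^(1/2) = 290 m³/s.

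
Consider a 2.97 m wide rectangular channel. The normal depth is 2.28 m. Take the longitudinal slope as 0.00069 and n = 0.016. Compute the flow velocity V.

V = 1.53 m/s

Flow area A = b·y = 2.97 × 2.28 = 6.772 m². Wetted perimeter P = b + 2y = 2.97 + 2×2.28 = 7.53 m.
Hydraulic radius R = A/P = 6.772/7.53 = 0.8993 m.
From Manning's equation, V = (1/n) R^(2/3) S^(1/2) = (1/0.016) × 0.8993^(2/3) × 0.00069^(1/2) = 1.53 m/s.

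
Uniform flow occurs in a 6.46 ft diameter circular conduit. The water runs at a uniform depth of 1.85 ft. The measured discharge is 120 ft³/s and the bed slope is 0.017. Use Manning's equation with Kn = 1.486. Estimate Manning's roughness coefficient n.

n = 0.013

For a circular section of diameter D = 6.46 ft at depth y = 1.85 ft, the central angle is θ = 2 arccos(1 − 2y/D) = 2.259 rad. Then A = (D²/8)(θ − sin θ) = 7.752 ft² and P = Dθ/2 = 7.296 ft.
Hydraulic radius R = A/P = 7.752/7.296 = 1.063 ft.
Rearranging Manning's equation: n = (1.486/Q) A R^(2/3) S^(1/2) = (1.486/120) × 7.752 × 1.063^(2/3) × √0.017 = 0.013.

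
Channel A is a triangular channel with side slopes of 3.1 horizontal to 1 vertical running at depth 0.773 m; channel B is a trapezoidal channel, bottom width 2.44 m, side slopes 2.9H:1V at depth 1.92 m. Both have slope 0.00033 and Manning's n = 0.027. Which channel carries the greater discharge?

channel B

Channel A: For a triangular section with side slope z = 3.1: A = zy² = 3.1×0.773² = 1.852 m²; P = 2y√(1+z²) = 2×0.773×3.257 = 5.036 m. Hydraulic radius R = A/P = 1.852/5.036 = 0.3678 m. Q_A = (1/0.027)·1.852·0.3678^(2/3)·√0.00033 = 0.6398 m³/s.
Channel B: With bottom width b = 2.44 m and side slope z = 2.9: A = (b + zy)y = (2.44 + 2.9×1.92)×1.92 = 15.38 m²; P = b + 2y√(1+z²) = 2.44 + 2×1.92×3.068 = 14.22 m. Hydraulic radius R = A/P = 15.38/14.22 = 1.081 m. Q_B = (1/0.027)·15.38·1.081^(2/3)·√0.00033 = 10.9 m³/s.
Q_A = 0.6398 m³/s vs Q_B = 10.9 m³/s, so channel B carries more.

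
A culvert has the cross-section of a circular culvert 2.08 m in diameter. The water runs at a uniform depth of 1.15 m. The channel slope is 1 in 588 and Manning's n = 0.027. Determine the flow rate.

For a circular section of diameter D = 2.08 m at depth y = 1.15 m, the central angle is θ = 2 arccos(1 − 2y/D) = 3.354 rad. Then A = (D²/8)(θ − sin θ) = 1.927 m² and P = Dθ/2 = 3.488 m.
Hydraulic radius R = A/P = 1.927/3.488 = 0.5526 m.
Manning's equation: Q = (1/n) A R^(2/3) S^(1/2) = (1/0.027) × 1.927 × 0.5526^(2/3) × 0.001701^(1/2) = 1.98 m³/s.

Q = 1.98 m³/s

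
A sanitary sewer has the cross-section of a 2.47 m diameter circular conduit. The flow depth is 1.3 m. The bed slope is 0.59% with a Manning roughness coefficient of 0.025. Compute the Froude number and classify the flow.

subcritical

For a circular section of diameter D = 2.47 m at depth y = 1.3 m, the central angle is θ = 2 arccos(1 − 2y/D) = 3.247 rad. Then A = (D²/8)(θ − sin θ) = 2.556 m² and P = Dθ/2 = 4.01 m.
Hydraulic radius R = A/P = 2.556/4.01 = 0.6375 m.
V = (1/n) R^(2/3) √S = (1/0.025) × 0.6375^(2/3) × √0.0059 = 2.276 m/s. Hydraulic depth D_h = A/T = 2.556/2.467 = 1.036 m.
Froude number Fr = V/√(g·D_h) = 2.276/√(9.81×1.036) = 0.714, which is less than 1, so the flow is subcritical.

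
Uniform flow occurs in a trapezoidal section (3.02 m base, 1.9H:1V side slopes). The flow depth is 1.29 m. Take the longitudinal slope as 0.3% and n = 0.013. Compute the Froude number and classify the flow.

With bottom width b = 3.02 m and side slope z = 1.9: A = (b + zy)y = (3.02 + 1.9×1.29)×1.29 = 7.058 m²; P = b + 2y√(1+z²) = 3.02 + 2×1.29×2.147 = 8.559 m.
Hydraulic radius R = A/P = 7.058/8.559 = 0.8245 m.
V = (1/n) R^(2/3) √S = (1/0.013) × 0.8245^(2/3) × √0.003 = 3.705 m/s. Hydraulic depth D_h = A/T = 7.058/7.922 = 0.8909 m.
Froude number Fr = V/√(g·D_h) = 3.705/√(9.81×0.8909) = 1.25, which is greater than 1, so the flow is supercritical.

supercritical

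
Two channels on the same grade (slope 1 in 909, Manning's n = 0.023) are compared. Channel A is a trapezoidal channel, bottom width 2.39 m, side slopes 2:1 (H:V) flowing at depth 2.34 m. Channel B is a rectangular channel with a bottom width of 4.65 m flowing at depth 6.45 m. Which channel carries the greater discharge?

channel B

Channel A: With bottom width b = 2.39 m and side slope z = 2: A = (b + zy)y = (2.39 + 2×2.34)×2.34 = 16.54 m²; P = b + 2y√(1+z²) = 2.39 + 2×2.34×2.236 = 12.85 m. Hydraulic radius R = A/P = 16.54/12.85 = 1.287 m. Q_A = (1/0.023)·16.54·1.287^(2/3)·√0.0011 = 28.23 m³/s.
Channel B: Flow area A = b·y = 4.65 × 6.45 = 29.99 m². Wetted perimeter P = b + 2y = 4.65 + 2×6.45 = 17.55 m. Hydraulic radius R = A/P = 29.99/17.55 = 1.709 m. Q_B = (1/0.023)·29.99·1.709^(2/3)·√0.0011 = 61.82 m³/s.
Q_A = 28.23 m³/s vs Q_B = 61.82 m³/s, so channel B carries more.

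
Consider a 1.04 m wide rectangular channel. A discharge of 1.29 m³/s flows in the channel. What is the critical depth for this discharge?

For a rectangular channel, critical depth y_c = (q²/g)^(1/3) where q = Q/b = 1.29/1.04 = 1.24 m²/s.
So y_c = (1.24²/9.81)^(1/3) = 0.539 m.

y_c = 0.539 m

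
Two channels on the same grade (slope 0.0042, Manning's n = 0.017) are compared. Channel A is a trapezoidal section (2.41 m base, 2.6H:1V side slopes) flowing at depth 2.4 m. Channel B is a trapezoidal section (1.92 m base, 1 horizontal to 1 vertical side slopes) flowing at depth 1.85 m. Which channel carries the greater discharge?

channel A

Channel A: With bottom width b = 2.41 m and side slope z = 2.6: A = (b + zy)y = (2.41 + 2.6×2.4)×2.4 = 20.76 m²; P = b + 2y√(1+z²) = 2.41 + 2×2.4×2.786 = 15.78 m. Hydraulic radius R = A/P = 20.76/15.78 = 1.315 m. Q_A = (1/0.017)·20.76·1.315^(2/3)·√0.0042 = 95.02 m³/s.
Channel B: With bottom width b = 1.92 m and side slope z = 1: A = (b + zy)y = (1.92 + 1×1.85)×1.85 = 6.975 m²; P = b + 2y√(1+z²) = 1.92 + 2×1.85×1.414 = 7.153 m. Hydraulic radius R = A/P = 6.975/7.153 = 0.9751 m. Q_B = (1/0.017)·6.975·0.9751^(2/3)·√0.0042 = 26.14 m³/s.
Q_A = 95.02 m³/s vs Q_B = 26.14 m³/s, so channel A carries more.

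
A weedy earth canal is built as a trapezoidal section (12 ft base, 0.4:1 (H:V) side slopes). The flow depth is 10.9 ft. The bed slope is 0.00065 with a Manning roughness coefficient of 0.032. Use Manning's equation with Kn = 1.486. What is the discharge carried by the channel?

With bottom width b = 12 ft and side slope z = 0.4: A = (b + zy)y = (12 + 0.4×10.9)×10.9 = 178.3 ft²; P = b + 2y√(1+z²) = 12 + 2×10.9×1.077 = 35.48 ft.
Hydraulic radius R = A/P = 178.3/35.48 = 5.026 ft.
Manning's equation: Q = (1.486/n) A R^(2/3) S^(1/2) = (1.486/0.032) × 178.3 × 5.026^(2/3) × 0.00065^(1/2) = 619 ft³/s.

Q = 619 ft³/s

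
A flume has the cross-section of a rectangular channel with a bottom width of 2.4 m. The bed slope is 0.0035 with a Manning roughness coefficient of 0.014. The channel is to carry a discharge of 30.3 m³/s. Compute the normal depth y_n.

y_n = 3.26 m

Manning's equation rearranged: A R^(2/3) = nQ / (1·√S) = 0.014 × 30.3 / (√0.0035) = 7.17.
At y = 2.85 m: A R^(2/3) = 6.111 — low.
At y = 3.75 m: A R^(2/3) = 8.446 — high.
At y = 3.26 m: A R^(2/3) = 7.169 — matches.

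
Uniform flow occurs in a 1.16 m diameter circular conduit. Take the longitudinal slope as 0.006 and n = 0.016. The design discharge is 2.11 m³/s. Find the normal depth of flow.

Manning's equation rearranged: A R^(2/3) = nQ / (1·√S) = 0.016 × 2.11 / (√0.006) = 0.4358.
Trying y = 1.08 m: A R^(2/3) = 0.4979 — too large.
Trying y = 0.625 m: A R^(2/3) = 0.2623 — too small.
Trying y = 0.895 m: A R^(2/3) = 0.4359 — matches.

y_n = 0.895 m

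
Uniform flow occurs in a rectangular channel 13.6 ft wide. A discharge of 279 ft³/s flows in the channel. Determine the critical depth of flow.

For a rectangular channel, critical depth y_c = (q²/g)^(1/3) where q = Q/b = 279/13.6 = 20.51 ft²/s.
So y_c = (20.51²/32.2)^(1/3) = 2.36 ft.

y_c = 2.36 ft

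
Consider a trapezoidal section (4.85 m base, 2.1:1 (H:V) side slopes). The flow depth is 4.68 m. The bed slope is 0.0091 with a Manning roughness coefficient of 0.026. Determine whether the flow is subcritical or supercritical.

supercritical

With bottom width b = 4.85 m and side slope z = 2.1: A = (b + zy)y = (4.85 + 2.1×4.68)×4.68 = 68.69 m²; P = b + 2y√(1+z²) = 4.85 + 2×4.68×2.326 = 26.62 m.
Hydraulic radius R = A/P = 68.69/26.62 = 2.58 m.
V = (1/n) R^(2/3) √S = (1/0.026) × 2.58^(2/3) × √0.0091 = 6.903 m/s. Hydraulic depth D_h = A/T = 68.69/24.51 = 2.803 m.
Froude number Fr = V/√(g·D_h) = 6.903/√(9.81×2.803) = 1.32, which is greater than 1, so the flow is supercritical.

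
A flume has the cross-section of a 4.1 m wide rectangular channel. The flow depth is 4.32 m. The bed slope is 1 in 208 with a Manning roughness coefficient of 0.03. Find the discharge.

Flow area A = b·y = 4.1 × 4.32 = 17.71 m². Wetted perimeter P = b + 2y = 4.1 + 2×4.32 = 12.74 m.
Hydraulic radius R = A/P = 17.71/12.74 = 1.39 m.
Manning's equation: Q = (1/n) A R^(2/3) S^(1/2) = (1/0.03) × 17.71 × 1.39^(2/3) × 0.004808^(1/2) = 51 m³/s.

Q = 51 m³/s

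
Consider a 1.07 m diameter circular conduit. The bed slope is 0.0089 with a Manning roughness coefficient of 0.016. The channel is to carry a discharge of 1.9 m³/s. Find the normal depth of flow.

y_n = 0.767 m

Manning's equation rearranged: A R^(2/3) = nQ / (1·√S) = 0.016 × 1.9 / (√0.0089) = 0.3222.
Try y = 0.601 m: A R^(2/3) = 0.2262 — too small.
Try y = 0.852 m: A R^(2/3) = 0.3632 — too large.
Try y = 0.767 m: A R^(2/3) = 0.3222 — ≈ 0.3222.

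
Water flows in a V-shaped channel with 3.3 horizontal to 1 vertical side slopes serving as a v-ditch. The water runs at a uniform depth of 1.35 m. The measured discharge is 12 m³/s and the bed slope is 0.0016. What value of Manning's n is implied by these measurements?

n = 0.015

For a triangular section with side slope z = 3.3: A = zy² = 3.3×1.35² = 6.014 m²; P = 2y√(1+z²) = 2×1.35×3.448 = 9.31 m.
Hydraulic radius R = A/P = 6.014/9.31 = 0.646 m.
Rearranging Manning's equation: n = (1/Q) A R^(2/3) S^(1/2) = (1/12) × 6.014 × 0.646^(2/3) × √0.0016 = 0.015.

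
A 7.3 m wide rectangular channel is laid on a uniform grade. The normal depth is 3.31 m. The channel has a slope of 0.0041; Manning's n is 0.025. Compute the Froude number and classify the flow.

Flow area A = b·y = 7.3 × 3.31 = 24.16 m². Wetted perimeter P = b + 2y = 7.3 + 2×3.31 = 13.92 m.
Hydraulic radius R = A/P = 24.16/13.92 = 1.736 m.
V = (1/n) R^(2/3) √S = (1/0.025) × 1.736^(2/3) × √0.0041 = 3.699 m/s. Hydraulic depth D_h = A/T = 24.16/7.3 = 3.31 m.
Froude number Fr = V/√(g·D_h) = 3.699/√(9.81×3.31) = 0.649, which is less than 1, so the flow is subcritical.

subcritical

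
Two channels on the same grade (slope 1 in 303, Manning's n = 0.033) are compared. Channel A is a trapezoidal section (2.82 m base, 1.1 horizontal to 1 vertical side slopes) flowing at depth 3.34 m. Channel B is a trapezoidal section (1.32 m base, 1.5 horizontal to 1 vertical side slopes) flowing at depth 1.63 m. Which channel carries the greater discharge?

Channel A: With bottom width b = 2.82 m and side slope z = 1.1: A = (b + zy)y = (2.82 + 1.1×3.34)×3.34 = 21.69 m²; P = b + 2y√(1+z²) = 2.82 + 2×3.34×1.487 = 12.75 m. Hydraulic radius R = A/P = 21.69/12.75 = 1.701 m. Q_A = (1/0.033)·21.69·1.701^(2/3)·√0.0033 = 53.81 m³/s.
Channel B: With bottom width b = 1.32 m and side slope z = 1.5: A = (b + zy)y = (1.32 + 1.5×1.63)×1.63 = 6.137 m²; P = b + 2y√(1+z²) = 1.32 + 2×1.63×1.803 = 7.197 m. Hydraulic radius R = A/P = 6.137/7.197 = 0.8527 m. Q_B = (1/0.033)·6.137·0.8527^(2/3)·√0.0033 = 9.607 m³/s.
Q_A = 53.81 m³/s vs Q_B = 9.607 m³/s, so channel A carries more.

channel A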